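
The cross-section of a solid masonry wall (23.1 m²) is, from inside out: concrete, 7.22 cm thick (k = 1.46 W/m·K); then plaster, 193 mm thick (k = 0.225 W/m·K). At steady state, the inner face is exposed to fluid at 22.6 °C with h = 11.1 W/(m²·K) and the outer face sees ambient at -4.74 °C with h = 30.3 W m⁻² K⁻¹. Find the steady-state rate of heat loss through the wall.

Series thermal resistances, inner to outer:
  R_conv,in = 1/(hA) = 1/(11.1·23.1) = 0.003900 K/W
  R_concrete = L/(kA) = 0.0722/(1.46·23.1) = 0.002141 K/W
  R_plaster = L/(kA) = 0.193/(0.225·23.1) = 0.03713 K/W
  R_conv,out = 1/(hA) = 1/(30.3·23.1) = 0.001429 K/W
ΣR = 0.003900 + 0.002141 + 0.03713 + 0.001429 = 0.04460 K/W
Q = ΔT/ΣR = (22.6 °C − -4.74 °C)/0.04460 = 613 W

Q = 613 W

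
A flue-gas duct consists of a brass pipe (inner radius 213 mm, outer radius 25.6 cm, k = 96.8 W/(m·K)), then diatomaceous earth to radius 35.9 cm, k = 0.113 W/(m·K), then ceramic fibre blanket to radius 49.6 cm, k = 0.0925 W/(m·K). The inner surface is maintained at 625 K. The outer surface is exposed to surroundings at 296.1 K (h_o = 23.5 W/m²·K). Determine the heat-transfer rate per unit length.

Series thermal resistances, inner to outer:
  R'_brass = ln(0.256/0.213)/(2πk) = 0.1839/(2π·96.8) = 3.023×10^-4 m·K/W
  R'_diatomaceous earth = ln(0.359/0.256)/(2πk) = 0.3381/(2π·0.113) = 0.4763 m·K/W
  R'_ceramic fibre blanket = ln(0.496/0.359)/(2πk) = 0.3233/(2π·0.0925) = 0.5562 m·K/W
  R'_conv,out = 1/(2πr h) = 1/(2π·0.496·23.5) = 0.01365 m·K/W
ΣR = 3.023×10^-4 + 0.4763 + 0.5562 + 0.01365 = 1.046 m·K/W
Q' = ΔT/ΣR = (625 K − 296.1 K)/1.046 = 314 W/m

Q' = 314 W/m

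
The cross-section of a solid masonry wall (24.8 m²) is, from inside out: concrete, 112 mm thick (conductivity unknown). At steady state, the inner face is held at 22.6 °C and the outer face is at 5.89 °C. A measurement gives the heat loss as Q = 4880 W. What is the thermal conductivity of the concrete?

k = 1.32 W/m·K

ΣR = ΔT/Q = |22.6 − 5.89|/4880 = 0.003424 K/W
L/(kA) = 0.003424 ⇒ k = 0.112/(0.003424·24.8) = 1.32 W/m·K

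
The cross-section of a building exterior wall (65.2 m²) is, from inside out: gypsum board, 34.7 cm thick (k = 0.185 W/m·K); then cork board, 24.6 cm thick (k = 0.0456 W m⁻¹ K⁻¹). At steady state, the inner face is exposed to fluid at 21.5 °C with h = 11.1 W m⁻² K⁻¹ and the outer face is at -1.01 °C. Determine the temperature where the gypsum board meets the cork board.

Resistance network (inner→outer):
  R_conv,in = 1/(hA) = 1/(11.1·65.2) = 0.001382 K/W
  R_gypsum board = L/(kA) = 0.347/(0.185·65.2) = 0.02877 K/W
  R_cork board = L/(kA) = 0.246/(0.0456·65.2) = 0.08274 K/W
ΣR = 0.001382 + 0.02877 + 0.08274 = 0.1129 K/W
Q = ΔT/ΣR = (21.5 °C − -1.01 °C)/0.1129 = 199.4 W
From the inner boundary to the gypsum board/cork board interface, ΣR_partial = 0.03015 K/W.
T_interface = T_in − Q·ΣR_partial = 21.5 °C − (199.4)(0.03015) = 15.5 °C

T = 15.5 °C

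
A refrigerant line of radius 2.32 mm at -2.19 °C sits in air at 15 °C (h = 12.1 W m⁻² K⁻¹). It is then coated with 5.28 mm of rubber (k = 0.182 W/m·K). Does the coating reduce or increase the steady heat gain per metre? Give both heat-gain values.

Critical radius for a cylinder: r_cr = k/h = 0.0150 m = 1.50 cm.
Outer radius after coating: r₂ = 0.00232 + 0.00528 = 0.00760 m.
Since r₁ < r_cr and r₂ ≤ r_cr, the coating moves toward the maximum at r_cr — heat gain rises.
Bare: R = 1/(2πr₁h) = 5.670 m·K/W; Q = 17.19/5.670 = 3.03 W/m.
Coated: R = R_cond + R_conv = 2.768 m·K/W; Q = 17.19/2.768 = 6.21 W/m.

increases: 3.03 → 6.21 W/m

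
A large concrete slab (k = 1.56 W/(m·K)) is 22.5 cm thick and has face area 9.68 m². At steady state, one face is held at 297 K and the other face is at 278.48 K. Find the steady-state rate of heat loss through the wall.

Q = kA·ΔT/L = 1.56 × 9.68 × |297 K − 278.48 K| / 0.225 = 1240 W

Q = 1240 W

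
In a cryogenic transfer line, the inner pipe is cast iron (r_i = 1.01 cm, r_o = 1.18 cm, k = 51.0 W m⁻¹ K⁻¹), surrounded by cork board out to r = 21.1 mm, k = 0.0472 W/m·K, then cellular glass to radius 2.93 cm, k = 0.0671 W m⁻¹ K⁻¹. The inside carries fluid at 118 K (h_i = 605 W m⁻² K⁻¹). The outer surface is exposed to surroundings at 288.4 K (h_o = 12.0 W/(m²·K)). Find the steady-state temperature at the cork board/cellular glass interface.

T = 223.2 K

Series thermal resistances, inner to outer:
  R'_conv,in = 1/(2πr h) = 1/(2π·0.0101·605) = 0.02605 m·K/W
  R'_cast iron = ln(0.0118/0.0101)/(2πk) = 0.1556/(2π·51.0) = 4.855×10^-4 m·K/W
  R'_cork board = ln(0.0211/0.0118)/(2πk) = 0.5812/(2π·0.0472) = 1.960 m·K/W
  R'_cellular glass = ln(0.0293/0.0211)/(2πk) = 0.3283/(2π·0.0671) = 0.7787 m·K/W
  R'_conv,out = 1/(2πr h) = 1/(2π·0.0293·12.0) = 0.4527 m·K/W
ΣR = 0.02605 + 4.855×10^-4 + 1.960 + 0.7787 + 0.4527 = 3.218 m·K/W
Q' = ΔT/ΣR = (118 K − 288.4 K)/3.218 = -52.95 W/m
From the inner boundary to the cork board/cellular glass interface, ΣR_partial = 1.987 m·K/W.
T_interface = T_in − Q'·ΣR_partial = 118 K − (-52.95)(1.987) = 223.2 K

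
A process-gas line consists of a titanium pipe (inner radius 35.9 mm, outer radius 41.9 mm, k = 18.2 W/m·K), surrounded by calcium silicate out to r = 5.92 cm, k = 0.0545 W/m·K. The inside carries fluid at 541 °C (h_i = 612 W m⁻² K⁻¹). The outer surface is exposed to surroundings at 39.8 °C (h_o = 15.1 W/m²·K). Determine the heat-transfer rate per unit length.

Q' = 419 W/m

Series thermal resistances, inner to outer:
  R'_conv,in = 1/(2πr h) = 1/(2π·0.0359·612) = 0.007244 m·K/W
  R'_titanium = ln(0.0419/0.0359)/(2πk) = 0.1545/(2π·18.2) = 0.001351 m·K/W
  R'_calcium silicate = ln(0.0592/0.0419)/(2πk) = 0.3456/(2π·0.0545) = 1.009 m·K/W
  R'_conv,out = 1/(2πr h) = 1/(2π·0.0592·15.1) = 0.1780 m·K/W
ΣR = 0.007244 + 0.001351 + 1.009 + 0.1780 = 1.196 m·K/W
Q' = ΔT/ΣR = (541 °C − 39.8 °C)/1.196 = 419 W/m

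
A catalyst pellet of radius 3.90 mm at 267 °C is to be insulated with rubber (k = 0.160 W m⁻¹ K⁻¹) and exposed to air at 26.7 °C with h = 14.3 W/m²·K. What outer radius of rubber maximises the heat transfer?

For a sphere, r_cr = 2k_ins/h = 2·0.160/14.3 = 0.0224 m = 2.24 cm

r_cr = 2.24 cm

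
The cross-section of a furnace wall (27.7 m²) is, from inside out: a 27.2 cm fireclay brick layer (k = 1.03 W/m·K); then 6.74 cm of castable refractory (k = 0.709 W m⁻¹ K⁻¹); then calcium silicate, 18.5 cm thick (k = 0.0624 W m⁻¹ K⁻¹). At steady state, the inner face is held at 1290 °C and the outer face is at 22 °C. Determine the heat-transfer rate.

Resistance network (inner→outer):
  R_fireclay brick = L/(kA) = 0.272/(1.03·27.7) = 0.009533 K/W
  R_castable refractory = L/(kA) = 0.0674/(0.709·27.7) = 0.003432 K/W
  R_calcium silicate = L/(kA) = 0.185/(0.0624·27.7) = 0.1070 K/W
ΣR = 0.009533 + 0.003432 + 0.1070 = 0.1200 K/W
Q = ΔT/ΣR = (1290 °C − 22 °C)/0.1200 = 10600 W

Q = 10600 W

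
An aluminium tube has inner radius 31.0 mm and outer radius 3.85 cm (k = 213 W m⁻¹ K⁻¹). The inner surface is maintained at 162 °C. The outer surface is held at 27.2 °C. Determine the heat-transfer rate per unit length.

Q' = 2πk·ΔT/ln(r₂/r₁) = 2π × 213 × 134.8 / ln(0.0385/0.0310) = 8.33×10^5 W/m

Q' = 833 kW/m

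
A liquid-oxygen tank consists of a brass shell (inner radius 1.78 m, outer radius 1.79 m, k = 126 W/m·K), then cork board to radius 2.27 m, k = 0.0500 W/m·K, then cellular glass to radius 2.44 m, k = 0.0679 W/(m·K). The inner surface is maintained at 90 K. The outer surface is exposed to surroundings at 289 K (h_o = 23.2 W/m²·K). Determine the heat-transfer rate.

Resistance network (inner→outer):
  R_brass = (1/1.78 − 1/1.79)/(4πk) = 0.003139/(4π·126) = 1.982×10^-6 K/W
  R_cork board = (1/1.79 − 1/2.27)/(4πk) = 0.1181/(4π·0.0500) = 0.1880 K/W
  R_cellular glass = (1/2.27 − 1/2.44)/(4πk) = 0.03069/(4π·0.0679) = 0.03597 K/W
  R_conv,out = 1/(4πr²h) = 1/(4π·2.44²·23.2) = 5.761×10^-4 K/W
ΣR = 1.982×10^-6 + 0.1880 + 0.03597 + 5.761×10^-4 = 0.2245 K/W
Q = ΔT/ΣR = (90 K − 289 K)/0.2245 = -886 W
(Negative Q ⇒ heat flows inward; heat gain = 886 W.)

Q = 886 W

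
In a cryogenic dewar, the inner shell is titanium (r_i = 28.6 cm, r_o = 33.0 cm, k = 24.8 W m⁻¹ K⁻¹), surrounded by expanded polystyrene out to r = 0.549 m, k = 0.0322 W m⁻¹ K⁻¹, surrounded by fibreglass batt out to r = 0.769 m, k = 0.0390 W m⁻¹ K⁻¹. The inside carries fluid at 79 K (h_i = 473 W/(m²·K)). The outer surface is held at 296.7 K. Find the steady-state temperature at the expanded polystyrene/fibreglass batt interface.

Series thermal resistances, inner to outer:
  R_conv,in = 1/(4πr²h) = 1/(4π·0.286²·473) = 0.002057 K/W
  R_titanium = (1/0.286 − 1/0.330)/(4πk) = 0.4662/(4π·24.8) = 0.001496 K/W
  R_expanded polystyrene = (1/0.330 − 1/0.549)/(4πk) = 1.209/(4π·0.0322) = 2.987 K/W
  R_fibreglass batt = (1/0.549 − 1/0.769)/(4πk) = 0.5211/(4π·0.0390) = 1.063 K/W
ΣR = 0.002057 + 0.001496 + 2.987 + 1.063 = 4.054 K/W
Q = ΔT/ΣR = (79 K − 296.7 K)/4.054 = -53.70 W
From the inner boundary to the expanded polystyrene/fibreglass batt interface, ΣR_partial = 2.991 K/W.
T_interface = T_in − Q·ΣR_partial = 79 K − (-53.70)(2.991) = 239.6 K

T = 239.6 K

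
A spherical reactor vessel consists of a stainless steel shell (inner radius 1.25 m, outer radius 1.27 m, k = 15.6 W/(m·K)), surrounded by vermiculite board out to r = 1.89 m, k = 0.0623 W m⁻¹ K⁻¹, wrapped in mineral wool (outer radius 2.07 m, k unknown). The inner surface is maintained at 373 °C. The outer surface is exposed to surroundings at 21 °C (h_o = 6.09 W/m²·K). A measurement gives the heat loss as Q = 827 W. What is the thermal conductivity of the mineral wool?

ΣR = ΔT/Q = |373 − 21|/827 = 0.4256 K/W
Known resistances:
  R_stainless steel = (1/1.25 − 1/1.27)/(4πk) = 0.01260/(4π·15.6) = 6.427×10^-5 K/W
  R_vermiculite board = (1/1.27 − 1/1.89)/(4πk) = 0.2583/(4π·0.0623) = 0.3299 K/W
  R_conv,out = 1/(4πr²h) = 1/(4π·2.07²·6.09) = 0.003050 K/W
R_mineral wool = ΣR − ΣR_known = 0.4256 − 0.3330 = 0.09260 K/W
(1/r₁−1/r₂)/(4πk) = 0.09260 ⇒ k = 0.04601/(4π·0.09260) = 0.0395 W/m·K

k = 0.0395 W/m·K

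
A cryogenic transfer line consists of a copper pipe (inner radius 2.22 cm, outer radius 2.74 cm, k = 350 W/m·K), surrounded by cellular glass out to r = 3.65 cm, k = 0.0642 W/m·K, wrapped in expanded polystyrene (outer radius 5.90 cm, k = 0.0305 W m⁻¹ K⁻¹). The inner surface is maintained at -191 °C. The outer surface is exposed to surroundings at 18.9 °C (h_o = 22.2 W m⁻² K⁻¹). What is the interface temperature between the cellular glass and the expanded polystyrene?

T = -146 °C

Treat each layer as a resistance in series:
  R'_copper = ln(0.0274/0.0222)/(2πk) = 0.2105/(2π·350) = 9.570×10^-5 m·K/W
  R'_cellular glass = ln(0.0365/0.0274)/(2πk) = 0.2868/(2π·0.0642) = 0.7109 m·K/W
  R'_expanded polystyrene = ln(0.0590/0.0365)/(2πk) = 0.4802/(2π·0.0305) = 2.506 m·K/W
  R'_conv,out = 1/(2πr h) = 1/(2π·0.0590·22.2) = 0.1215 m·K/W
ΣR = 9.570×10^-5 + 0.7109 + 2.506 + 0.1215 = 3.338 m·K/W
Q' = ΔT/ΣR = (-191 °C − 18.9 °C)/3.338 = -62.88 W/m
From the inner boundary to the cellular glass/expanded polystyrene interface, ΣR_partial = 0.7110 m·K/W.
T_interface = T_in − Q'·ΣR_partial = -191 °C − (-62.88)(0.7110) = -146 °C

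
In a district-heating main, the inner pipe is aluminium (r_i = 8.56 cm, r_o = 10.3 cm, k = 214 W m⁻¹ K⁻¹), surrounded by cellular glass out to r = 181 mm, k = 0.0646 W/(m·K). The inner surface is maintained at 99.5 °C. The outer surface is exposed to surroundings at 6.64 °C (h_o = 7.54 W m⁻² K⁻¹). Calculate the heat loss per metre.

Treat each layer as a resistance in series:
  R'_aluminium = ln(0.103/0.0856)/(2πk) = 0.1850/(2π·214) = 1.376×10^-4 m·K/W
  R'_cellular glass = ln(0.181/0.103)/(2πk) = 0.5638/(2π·0.0646) = 1.389 m·K/W
  R'_conv,out = 1/(2πr h) = 1/(2π·0.181·7.54) = 0.1166 m·K/W
ΣR = 1.376×10^-4 + 1.389 + 0.1166 = 1.506 m·K/W
Q' = ΔT/ΣR = (99.5 °C − 6.64 °C)/1.506 = 61.7 W/m

Q' = 61.7 W/m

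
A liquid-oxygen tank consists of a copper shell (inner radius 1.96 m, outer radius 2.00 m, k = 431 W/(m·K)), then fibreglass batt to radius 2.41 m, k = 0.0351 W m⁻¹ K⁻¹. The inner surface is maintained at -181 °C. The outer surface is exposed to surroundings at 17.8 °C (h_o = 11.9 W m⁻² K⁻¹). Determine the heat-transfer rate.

Treat each layer as a resistance in series:
  R_copper = (1/1.96 − 1/2.00)/(4πk) = 0.01020/(4π·431) = 1.884×10^-6 K/W
  R_fibreglass batt = (1/2.00 − 1/2.41)/(4πk) = 0.08506/(4π·0.0351) = 0.1929 K/W
  R_conv,out = 1/(4πr²h) = 1/(4π·2.41²·11.9) = 0.001151 K/W
ΣR = 1.884×10^-6 + 0.1929 + 0.001151 = 0.1941 K/W
Q = ΔT/ΣR = (-181 °C − 17.8 °C)/0.1941 = -1020 W
(Negative Q ⇒ heat flows inward; heat gain = 1020 W.)

Q = 1020 W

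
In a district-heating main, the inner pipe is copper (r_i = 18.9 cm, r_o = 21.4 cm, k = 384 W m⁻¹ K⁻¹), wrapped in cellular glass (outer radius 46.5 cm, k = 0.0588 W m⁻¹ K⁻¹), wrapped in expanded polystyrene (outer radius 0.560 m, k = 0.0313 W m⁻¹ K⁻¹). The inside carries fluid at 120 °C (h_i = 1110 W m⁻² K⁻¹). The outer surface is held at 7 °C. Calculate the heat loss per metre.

Q' = 37.1 W/m

Series thermal resistances, inner to outer:
  R'_conv,in = 1/(2πr h) = 1/(2π·0.189·1110) = 7.586×10^-4 m·K/W
  R'_copper = ln(0.214/0.189)/(2πk) = 0.1242/(2π·384) = 5.149×10^-5 m·K/W
  R'_cellular glass = ln(0.465/0.214)/(2πk) = 0.7761/(2π·0.0588) = 2.101 m·K/W
  R'_expanded polystyrene = ln(0.560/0.465)/(2πk) = 0.1859/(2π·0.0313) = 0.9453 m·K/W
ΣR = 7.586×10^-4 + 5.149×10^-5 + 2.101 + 0.9453 = 3.047 m·K/W
Q' = ΔT/ΣR = (120 °C − 7 °C)/3.047 = 37.1 W/m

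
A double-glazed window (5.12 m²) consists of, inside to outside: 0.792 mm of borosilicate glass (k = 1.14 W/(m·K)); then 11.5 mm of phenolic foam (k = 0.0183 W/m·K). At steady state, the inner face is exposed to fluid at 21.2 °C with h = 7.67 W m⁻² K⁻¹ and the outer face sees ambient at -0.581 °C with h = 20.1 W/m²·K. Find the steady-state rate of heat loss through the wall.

Q = 138 W

Series thermal resistances, inner to outer:
  R_conv,in = 1/(hA) = 1/(7.67·5.12) = 0.02546 K/W
  R_borosilicate glass = L/(kA) = 7.92×10^-4/(1.14·5.12) = 1.357×10^-4 K/W
  R_phenolic foam = L/(kA) = 0.0115/(0.0183·5.12) = 0.1227 K/W
  R_conv,out = 1/(hA) = 1/(20.1·5.12) = 0.009717 K/W
ΣR = 0.02546 + 1.357×10^-4 + 0.1227 + 0.009717 = 0.1580 K/W
Q = ΔT/ΣR = (21.2 °C − -0.581 °C)/0.1580 = 138 W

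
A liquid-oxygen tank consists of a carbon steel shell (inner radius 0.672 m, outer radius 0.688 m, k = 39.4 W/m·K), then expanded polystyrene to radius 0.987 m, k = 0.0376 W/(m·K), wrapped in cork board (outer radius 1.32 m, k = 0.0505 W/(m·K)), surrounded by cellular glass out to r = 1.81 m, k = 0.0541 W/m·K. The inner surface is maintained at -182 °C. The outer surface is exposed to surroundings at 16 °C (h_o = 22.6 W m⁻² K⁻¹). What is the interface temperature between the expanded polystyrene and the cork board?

T = -69.3 °C

Series thermal resistances, inner to outer:
  R_carbon steel = (1/0.672 − 1/0.688)/(4πk) = 0.03461/(4π·39.4) = 6.990×10^-5 K/W
  R_expanded polystyrene = (1/0.688 − 1/0.987)/(4πk) = 0.4403/(4π·0.0376) = 0.9319 K/W
  R_cork board = (1/0.987 − 1/1.32)/(4πk) = 0.2556/(4π·0.0505) = 0.4028 K/W
  R_cellular glass = (1/1.32 − 1/1.81)/(4πk) = 0.2051/(4π·0.0541) = 0.3017 K/W
  R_conv,out = 1/(4πr²h) = 1/(4π·1.81²·22.6) = 0.001075 K/W
ΣR = 6.990×10^-5 + 0.9319 + 0.4028 + 0.3017 + 0.001075 = 1.638 K/W
Q = ΔT/ΣR = (-182 °C − 16 °C)/1.638 = -120.9 W
From the inner boundary to the expanded polystyrene/cork board interface, ΣR_partial = 0.9320 K/W.
T_interface = T_in − Q·ΣR_partial = -182 °C − (-120.9)(0.9320) = -69.3 °C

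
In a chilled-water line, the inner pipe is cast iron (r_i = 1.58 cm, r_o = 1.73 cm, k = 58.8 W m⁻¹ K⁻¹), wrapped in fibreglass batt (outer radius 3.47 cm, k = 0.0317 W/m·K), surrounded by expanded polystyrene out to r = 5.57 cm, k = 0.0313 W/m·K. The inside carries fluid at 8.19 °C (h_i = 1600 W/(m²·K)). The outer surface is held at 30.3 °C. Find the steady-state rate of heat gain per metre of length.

Q' = 3.74 W/m

Resistance network (inner→outer):
  R'_conv,in = 1/(2πr h) = 1/(2π·0.0158·1600) = 0.006296 m·K/W
  R'_cast iron = ln(0.0173/0.0158)/(2πk) = 0.09070/(2π·58.8) = 2.455×10^-4 m·K/W
  R'_fibreglass batt = ln(0.0347/0.0173)/(2πk) = 0.6960/(2π·0.0317) = 3.495 m·K/W
  R'_expanded polystyrene = ln(0.0557/0.0347)/(2πk) = 0.4732/(2π·0.0313) = 2.406 m·K/W
ΣR = 0.006296 + 2.455×10^-4 + 3.495 + 2.406 = 5.908 m·K/W
Q' = ΔT/ΣR = (8.19 °C − 30.3 °C)/5.908 = -3.74 W/m
(Negative Q' ⇒ heat flows inward; heat gain = 3.74 W/m.)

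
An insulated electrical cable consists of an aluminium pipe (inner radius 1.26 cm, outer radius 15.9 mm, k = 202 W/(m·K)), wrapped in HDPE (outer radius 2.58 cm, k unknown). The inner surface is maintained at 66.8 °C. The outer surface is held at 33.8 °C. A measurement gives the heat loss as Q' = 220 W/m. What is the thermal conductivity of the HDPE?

k = 0.514 W/m·K

ΣR = ΔT/Q' = |66.8 − 33.8|/220 = 0.1500 m·K/W
Known resistances:
  R'_aluminium = ln(0.0159/0.0126)/(2πk) = 0.2326/(2π·202) = 1.833×10^-4 m·K/W
R_HDPE = ΣR − ΣR_known = 0.1500 − 1.833×10^-4 = 0.1498 m·K/W
ln(r₂/r₁)/(2πk) = 0.1498 ⇒ k = 0.4841/(2π·0.1498) = 0.514 W/m·K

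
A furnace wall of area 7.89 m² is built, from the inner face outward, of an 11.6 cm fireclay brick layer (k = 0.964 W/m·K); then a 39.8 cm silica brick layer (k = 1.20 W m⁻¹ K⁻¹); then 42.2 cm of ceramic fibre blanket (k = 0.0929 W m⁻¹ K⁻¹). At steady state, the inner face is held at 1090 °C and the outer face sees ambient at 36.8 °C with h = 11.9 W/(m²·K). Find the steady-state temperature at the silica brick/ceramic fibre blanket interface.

T = 996 °C

Series thermal resistances, inner to outer:
  R_fireclay brick = L/(kA) = 0.116/(0.964·7.89) = 0.01525 K/W
  R_silica brick = L/(kA) = 0.398/(1.20·7.89) = 0.04204 K/W
  R_ceramic fibre blanket = L/(kA) = 0.422/(0.0929·7.89) = 0.5757 K/W
  R_conv,out = 1/(hA) = 1/(11.9·7.89) = 0.01065 K/W
ΣR = 0.01525 + 0.04204 + 0.5757 + 0.01065 = 0.6436 K/W
Q = ΔT/ΣR = (1090 °C − 36.8 °C)/0.6436 = 1636 W
From the inner boundary to the silica brick/ceramic fibre blanket interface, ΣR_partial = 0.05729 K/W.
T_interface = T_in − Q·ΣR_partial = 1090 °C − (1636)(0.05729) = 996 °C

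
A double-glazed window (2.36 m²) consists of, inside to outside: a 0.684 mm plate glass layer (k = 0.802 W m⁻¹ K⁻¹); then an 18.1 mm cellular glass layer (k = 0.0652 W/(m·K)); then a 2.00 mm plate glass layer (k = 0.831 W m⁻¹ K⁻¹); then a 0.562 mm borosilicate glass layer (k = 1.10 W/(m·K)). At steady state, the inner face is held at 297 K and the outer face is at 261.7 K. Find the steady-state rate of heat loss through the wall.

Treat each layer as a resistance in series:
  R_plate glass = L/(kA) = 6.84×10^-4/(0.802·2.36) = 3.614×10^-4 K/W
  R_cellular glass = L/(kA) = 0.0181/(0.0652·2.36) = 0.1176 K/W
  R_plate glass = L/(kA) = 0.00200/(0.831·2.36) = 0.001020 K/W
  R_borosilicate glass = L/(kA) = 5.62×10^-4/(1.10·2.36) = 2.165×10^-4 K/W
ΣR = 3.614×10^-4 + 0.1176 + 0.001020 + 2.165×10^-4 = 0.1192 K/W
Q = ΔT/ΣR = (297 K − 261.7 K)/0.1192 = 296 W

Q = 296 W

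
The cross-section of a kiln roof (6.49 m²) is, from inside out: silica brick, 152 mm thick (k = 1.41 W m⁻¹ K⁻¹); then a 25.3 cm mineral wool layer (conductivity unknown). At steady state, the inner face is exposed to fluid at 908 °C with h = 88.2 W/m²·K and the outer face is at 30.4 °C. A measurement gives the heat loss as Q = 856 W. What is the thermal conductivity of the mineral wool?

ΣR = ΔT/Q = |908 − 30.4|/856 = 1.025 K/W
Known resistances:
  R_conv,in = 1/(hA) = 1/(88.2·6.49) = 0.001747 K/W
  R_silica brick = L/(kA) = 0.152/(1.41·6.49) = 0.01661 K/W
R_mineral wool = ΣR − ΣR_known = 1.025 − 0.01836 = 1.007 K/W
L/(kA) = 1.007 ⇒ k = 0.253/(1.007·6.49) = 0.0387 W/m·K

k = 0.0387 W/m·K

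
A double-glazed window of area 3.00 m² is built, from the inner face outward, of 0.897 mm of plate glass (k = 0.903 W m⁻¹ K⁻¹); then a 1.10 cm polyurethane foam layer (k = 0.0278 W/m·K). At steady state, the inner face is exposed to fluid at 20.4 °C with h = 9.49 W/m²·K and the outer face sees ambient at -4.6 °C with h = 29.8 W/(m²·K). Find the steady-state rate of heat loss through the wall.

Q = 140 W

Series thermal resistances, inner to outer:
  R_conv,in = 1/(hA) = 1/(9.49·3.00) = 0.03512 K/W
  R_plate glass = L/(kA) = 8.97×10^-4/(0.903·3.00) = 3.311×10^-4 K/W
  R_polyurethane foam = L/(kA) = 0.0110/(0.0278·3.00) = 0.1319 K/W
  R_conv,out = 1/(hA) = 1/(29.8·3.00) = 0.01119 K/W
ΣR = 0.03512 + 3.311×10^-4 + 0.1319 + 0.01119 = 0.1785 K/W
Q = ΔT/ΣR = (20.4 °C − -4.6 °C)/0.1785 = 140 W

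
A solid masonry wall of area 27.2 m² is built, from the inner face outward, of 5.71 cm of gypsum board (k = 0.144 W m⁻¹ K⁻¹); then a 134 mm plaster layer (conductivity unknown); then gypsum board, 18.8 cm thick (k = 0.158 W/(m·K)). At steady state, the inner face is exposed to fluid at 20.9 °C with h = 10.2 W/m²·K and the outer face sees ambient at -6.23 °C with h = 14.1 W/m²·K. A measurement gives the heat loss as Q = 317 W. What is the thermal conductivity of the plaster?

ΣR = ΔT/Q = |20.9 − -6.23|/317 = 0.08558 K/W
Known resistances:
  R_conv,in = 1/(hA) = 1/(10.2·27.2) = 0.003604 K/W
  R_gypsum board = L/(kA) = 0.0571/(0.144·27.2) = 0.01458 K/W
  R_gypsum board = L/(kA) = 0.188/(0.158·27.2) = 0.04375 K/W
  R_conv,out = 1/(hA) = 1/(14.1·27.2) = 0.002607 K/W
R_plaster = ΣR − ΣR_known = 0.08558 − 0.06454 = 0.02104 K/W
L/(kA) = 0.02104 ⇒ k = 0.134/(0.02104·27.2) = 0.234 W/m·K

k = 0.234 W/m·K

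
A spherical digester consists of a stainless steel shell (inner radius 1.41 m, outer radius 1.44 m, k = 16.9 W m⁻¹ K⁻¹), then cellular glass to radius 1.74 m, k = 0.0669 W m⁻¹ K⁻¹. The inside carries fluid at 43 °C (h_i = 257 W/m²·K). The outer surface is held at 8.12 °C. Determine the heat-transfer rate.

Q = 245 W

Series thermal resistances, inner to outer:
  R_conv,in = 1/(4πr²h) = 1/(4π·1.41²·257) = 1.557×10^-4 K/W
  R_stainless steel = (1/1.41 − 1/1.44)/(4πk) = 0.01478/(4π·16.9) = 6.957×10^-5 K/W
  R_cellular glass = (1/1.44 − 1/1.74)/(4πk) = 0.1197/(4π·0.0669) = 0.1424 K/W
ΣR = 1.557×10^-4 + 6.957×10^-5 + 0.1424 = 0.1426 K/W
Q = ΔT/ΣR = (43 °C − 8.12 °C)/0.1426 = 245 W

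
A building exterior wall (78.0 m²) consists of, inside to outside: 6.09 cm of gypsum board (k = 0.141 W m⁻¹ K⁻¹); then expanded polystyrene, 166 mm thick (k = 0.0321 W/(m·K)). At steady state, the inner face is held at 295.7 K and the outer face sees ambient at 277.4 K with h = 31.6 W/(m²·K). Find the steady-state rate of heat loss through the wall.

Q = 253 W

Resistance network (inner→outer):
  R_gypsum board = L/(kA) = 0.0609/(0.141·78.0) = 0.005537 K/W
  R_expanded polystyrene = L/(kA) = 0.166/(0.0321·78.0) = 0.06630 K/W
  R_conv,out = 1/(hA) = 1/(31.6·78.0) = 4.057×10^-4 K/W
ΣR = 0.005537 + 0.06630 + 4.057×10^-4 = 0.07224 K/W
Q = ΔT/ΣR = (295.7 K − 277.4 K)/0.07224 = 253 W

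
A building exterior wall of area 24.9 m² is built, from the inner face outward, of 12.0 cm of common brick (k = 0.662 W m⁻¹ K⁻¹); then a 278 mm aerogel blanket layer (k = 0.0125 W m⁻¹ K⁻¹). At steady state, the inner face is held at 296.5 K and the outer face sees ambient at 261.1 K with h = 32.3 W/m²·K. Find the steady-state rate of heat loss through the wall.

Q = 39.3 W

Series thermal resistances, inner to outer:
  R_common brick = L/(kA) = 0.120/(0.662·24.9) = 0.007280 K/W
  R_aerogel blanket = L/(kA) = 0.278/(0.0125·24.9) = 0.8932 K/W
  R_conv,out = 1/(hA) = 1/(32.3·24.9) = 0.001243 K/W
ΣR = 0.007280 + 0.8932 + 0.001243 = 0.9017 K/W
Q = ΔT/ΣR = (296.5 K − 261.1 K)/0.9017 = 39.3 W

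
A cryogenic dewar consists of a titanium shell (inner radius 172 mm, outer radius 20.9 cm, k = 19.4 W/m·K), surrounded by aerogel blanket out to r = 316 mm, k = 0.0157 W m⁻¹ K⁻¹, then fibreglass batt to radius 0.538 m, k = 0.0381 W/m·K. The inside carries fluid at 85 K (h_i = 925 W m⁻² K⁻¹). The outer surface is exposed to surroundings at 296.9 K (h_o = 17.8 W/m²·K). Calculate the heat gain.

Q = 19.3 W

Resistance network (inner→outer):
  R_conv,in = 1/(4πr²h) = 1/(4π·0.172²·925) = 0.002908 K/W
  R_titanium = (1/0.172 − 1/0.209)/(4πk) = 1.029/(4π·19.4) = 0.004222 K/W
  R_aerogel blanket = (1/0.209 − 1/0.316)/(4πk) = 1.620/(4π·0.0157) = 8.212 K/W
  R_fibreglass batt = (1/0.316 − 1/0.538)/(4πk) = 1.306/(4π·0.0381) = 2.727 K/W
  R_conv,out = 1/(4πr²h) = 1/(4π·0.538²·17.8) = 0.01545 K/W
ΣR = 0.002908 + 0.004222 + 8.212 + 2.727 + 0.01545 = 10.96 K/W
Q = ΔT/ΣR = (85 K − 296.9 K)/10.96 = -19.3 W
(Negative Q ⇒ heat flows inward; heat gain = 19.3 W.)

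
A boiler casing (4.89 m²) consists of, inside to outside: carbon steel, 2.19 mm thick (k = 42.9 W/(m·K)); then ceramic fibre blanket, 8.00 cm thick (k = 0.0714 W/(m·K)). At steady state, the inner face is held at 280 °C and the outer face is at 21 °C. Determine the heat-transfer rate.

Resistance network (inner→outer):
  R_carbon steel = L/(kA) = 0.00219/(42.9·4.89) = 1.044×10^-5 K/W
  R_ceramic fibre blanket = L/(kA) = 0.0800/(0.0714·4.89) = 0.2291 K/W
ΣR = 1.044×10^-5 + 0.2291 = 0.2291 K/W
Q = ΔT/ΣR = (280 °C − 21 °C)/0.2291 = 1130 W

Q = 1130 W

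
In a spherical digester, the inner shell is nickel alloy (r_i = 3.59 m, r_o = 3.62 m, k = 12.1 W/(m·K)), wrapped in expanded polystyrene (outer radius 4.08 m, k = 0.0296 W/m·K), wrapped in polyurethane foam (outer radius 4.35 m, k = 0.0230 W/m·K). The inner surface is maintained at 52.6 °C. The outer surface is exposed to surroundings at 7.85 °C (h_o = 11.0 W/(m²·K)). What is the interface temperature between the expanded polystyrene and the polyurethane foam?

T = 25.2 °C

Resistance network (inner→outer):
  R_nickel alloy = (1/3.59 − 1/3.62)/(4πk) = 0.002308/(4π·12.1) = 1.518×10^-5 K/W
  R_expanded polystyrene = (1/3.62 − 1/4.08)/(4πk) = 0.03115/(4π·0.0296) = 0.08373 K/W
  R_polyurethane foam = (1/4.08 − 1/4.35)/(4πk) = 0.01521/(4π·0.0230) = 0.05264 K/W
  R_conv,out = 1/(4πr²h) = 1/(4π·4.35²·11.0) = 3.823×10^-4 K/W
ΣR = 1.518×10^-5 + 0.08373 + 0.05264 + 3.823×10^-4 = 0.1368 K/W
Q = ΔT/ΣR = (52.6 °C − 7.85 °C)/0.1368 = 327.1 W
From the inner boundary to the expanded polystyrene/polyurethane foam interface, ΣR_partial = 0.08375 K/W.
T_interface = T_in − Q·ΣR_partial = 52.6 °C − (327.1)(0.08375) = 25.2 °C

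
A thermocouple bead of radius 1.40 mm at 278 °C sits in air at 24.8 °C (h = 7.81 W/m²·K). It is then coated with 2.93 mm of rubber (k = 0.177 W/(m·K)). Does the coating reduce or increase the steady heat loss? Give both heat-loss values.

Critical radius for a sphere: r_cr = 2k/h = 0.0453 m = 4.53 cm.
Outer radius after coating: r₂ = 0.00140 + 0.00293 = 0.00433 m.
Since r₁ < r_cr and r₂ ≤ r_cr, the coating moves toward the maximum at r_cr — heat loss rises.
Bare: R = 1/(4πr₁²h) = 5199 K/W; Q = 253.2/5199 = 0.0487 W.
Coated: R = R_cond + R_conv = 760.8 K/W; Q = 253.2/760.8 = 0.333 W.

increases: 0.0487 → 0.333 W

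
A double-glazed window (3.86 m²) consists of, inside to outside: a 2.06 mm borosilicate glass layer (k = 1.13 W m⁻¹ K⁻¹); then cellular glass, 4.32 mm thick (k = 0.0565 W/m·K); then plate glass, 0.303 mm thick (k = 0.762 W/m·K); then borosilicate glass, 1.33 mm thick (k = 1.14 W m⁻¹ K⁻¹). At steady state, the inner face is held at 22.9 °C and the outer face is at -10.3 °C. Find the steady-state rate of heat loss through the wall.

Q = 1600 W

Treat each layer as a resistance in series:
  R_borosilicate glass = L/(kA) = 0.00206/(1.13·3.86) = 4.723×10^-4 K/W
  R_cellular glass = L/(kA) = 0.00432/(0.0565·3.86) = 0.01981 K/W
  R_plate glass = L/(kA) = 3.03×10^-4/(0.762·3.86) = 1.030×10^-4 K/W
  R_borosilicate glass = L/(kA) = 0.00133/(1.14·3.86) = 3.022×10^-4 K/W
ΣR = 4.723×10^-4 + 0.01981 + 1.030×10^-4 + 3.022×10^-4 = 0.02069 K/W
Q = ΔT/ΣR = (22.9 °C − -10.3 °C)/0.02069 = 1600 W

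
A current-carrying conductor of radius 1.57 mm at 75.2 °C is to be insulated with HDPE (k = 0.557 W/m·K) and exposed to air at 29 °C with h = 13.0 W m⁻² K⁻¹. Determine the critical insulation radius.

r_cr = 4.28 cm

For a cylinder, r_cr = k_ins/h = 0.557/13.0 = 0.0428 m = 4.28 cm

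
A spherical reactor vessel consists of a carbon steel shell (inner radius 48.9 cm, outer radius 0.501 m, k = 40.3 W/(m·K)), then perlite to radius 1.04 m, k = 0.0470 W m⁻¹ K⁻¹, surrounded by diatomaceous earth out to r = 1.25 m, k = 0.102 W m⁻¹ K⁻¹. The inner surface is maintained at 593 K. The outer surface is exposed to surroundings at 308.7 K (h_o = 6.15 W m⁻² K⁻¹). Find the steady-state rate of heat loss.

Series thermal resistances, inner to outer:
  R_carbon steel = (1/0.489 − 1/0.501)/(4πk) = 0.04898/(4π·40.3) = 9.672×10^-5 K/W
  R_perlite = (1/0.501 − 1/1.04)/(4πk) = 1.034/(4π·0.0470) = 1.751 K/W
  R_diatomaceous earth = (1/1.04 − 1/1.25)/(4πk) = 0.1615/(4π·0.102) = 0.1260 K/W
  R_conv,out = 1/(4πr²h) = 1/(4π·1.25²·6.15) = 0.008281 K/W
ΣR = 9.672×10^-5 + 1.751 + 0.1260 + 0.008281 = 1.885 K/W
Q = ΔT/ΣR = (593 K − 308.7 K)/1.885 = 151 W

Q = 151 W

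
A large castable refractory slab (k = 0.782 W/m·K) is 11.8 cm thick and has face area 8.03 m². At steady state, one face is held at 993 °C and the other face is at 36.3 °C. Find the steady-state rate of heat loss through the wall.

Q = kA·ΔT/L = 0.782 × 8.03 × |993 °C − 36.3 °C| / 0.118 = 50900 W

Q = 50900 W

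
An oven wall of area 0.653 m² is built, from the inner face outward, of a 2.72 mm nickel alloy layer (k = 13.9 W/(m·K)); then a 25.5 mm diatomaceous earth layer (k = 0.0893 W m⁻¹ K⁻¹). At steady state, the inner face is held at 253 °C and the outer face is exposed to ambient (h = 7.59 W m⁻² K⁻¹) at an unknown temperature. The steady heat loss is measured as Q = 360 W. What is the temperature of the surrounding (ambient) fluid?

Series resistances:
  R_nickel alloy = L/(kA) = 0.00272/(13.9·0.653) = 2.997×10^-4 K/W
  R_diatomaceous earth = L/(kA) = 0.0255/(0.0893·0.653) = 0.4373 K/W
  R_conv,out = 1/(hA) = 1/(7.59·0.653) = 0.2018 K/W
ΣR = 0.6394 K/W
ΔT = Q·ΣR = 360 × 0.6394 = 230.2 K
Heat flows outward, so T_out = T_in − ΔT = 253 − 230.2 = 22.8 °C

T_out = 22.8 °C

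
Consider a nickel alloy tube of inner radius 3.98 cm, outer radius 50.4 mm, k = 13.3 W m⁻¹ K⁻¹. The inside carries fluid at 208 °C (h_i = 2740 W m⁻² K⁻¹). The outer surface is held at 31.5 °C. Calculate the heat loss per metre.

Q' = 41.2 kW/m

Treat each layer as a resistance in series:
  R'_conv,in = 1/(2πr h) = 1/(2π·0.0398·2740) = 0.001459 m·K/W
  R'_nickel alloy = ln(0.0504/0.0398)/(2πk) = 0.2361/(2π·13.3) = 0.002826 m·K/W
ΣR = 0.001459 + 0.002826 = 0.004285 m·K/W
Q' = ΔT/ΣR = (208 °C − 31.5 °C)/0.004285 = 41200 W/m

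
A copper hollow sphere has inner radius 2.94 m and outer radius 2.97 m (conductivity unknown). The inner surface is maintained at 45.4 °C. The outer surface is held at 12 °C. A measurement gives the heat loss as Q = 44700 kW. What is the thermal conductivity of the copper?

ΣR = ΔT/Q = |45.4 − 12|/4.47×10^7 = 7.472×10^-7 K/W
(1/r₁−1/r₂)/(4πk) = 7.472×10^-7 ⇒ k = 0.003436/(4π·7.472×10^-7) = 366 W/m·K

k = 366 W/m·K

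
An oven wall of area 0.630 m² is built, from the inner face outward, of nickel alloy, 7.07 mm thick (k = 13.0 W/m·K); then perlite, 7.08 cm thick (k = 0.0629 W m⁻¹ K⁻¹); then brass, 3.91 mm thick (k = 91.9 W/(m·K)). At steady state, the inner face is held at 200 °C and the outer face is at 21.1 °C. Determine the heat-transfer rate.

Treat each layer as a resistance in series:
  R_nickel alloy = L/(kA) = 0.00707/(13.0·0.630) = 8.632×10^-4 K/W
  R_perlite = L/(kA) = 0.0708/(0.0629·0.630) = 1.787 K/W
  R_brass = L/(kA) = 0.00391/(91.9·0.630) = 6.753×10^-5 K/W
ΣR = 8.632×10^-4 + 1.787 + 6.753×10^-5 = 1.788 K/W
Q = ΔT/ΣR = (200 °C − 21.1 °C)/1.788 = 100 W

Q = 100 W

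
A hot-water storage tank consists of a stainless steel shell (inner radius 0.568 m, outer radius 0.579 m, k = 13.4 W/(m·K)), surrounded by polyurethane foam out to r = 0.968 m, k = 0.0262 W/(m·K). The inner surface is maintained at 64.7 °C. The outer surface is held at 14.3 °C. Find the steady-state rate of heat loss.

Q = 23.9 W

Series thermal resistances, inner to outer:
  R_stainless steel = (1/0.568 − 1/0.579)/(4πk) = 0.03345/(4π·13.4) = 1.986×10^-4 K/W
  R_polyurethane foam = (1/0.579 − 1/0.968)/(4πk) = 0.6941/(4π·0.0262) = 2.108 K/W
ΣR = 1.986×10^-4 + 2.108 = 2.108 K/W
Q = ΔT/ΣR = (64.7 °C − 14.3 °C)/2.108 = 23.9 W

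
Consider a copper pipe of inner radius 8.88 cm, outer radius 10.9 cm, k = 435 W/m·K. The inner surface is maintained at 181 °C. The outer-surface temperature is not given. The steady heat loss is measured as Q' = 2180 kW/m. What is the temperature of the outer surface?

Series resistances:
  R'_copper = ln(0.109/0.0888)/(2πk) = 0.2050/(2π·435) = 7.499×10^-5 m·K/W
ΣR = 7.499×10^-5 m·K/W
ΔT = Q'·ΣR = 2.18×10^6 × 7.499×10^-5 = 163.5 K
Heat flows outward, so T_out = T_in − ΔT = 181 − 163.5 = 17.5 °C

T_out = 17.5 °C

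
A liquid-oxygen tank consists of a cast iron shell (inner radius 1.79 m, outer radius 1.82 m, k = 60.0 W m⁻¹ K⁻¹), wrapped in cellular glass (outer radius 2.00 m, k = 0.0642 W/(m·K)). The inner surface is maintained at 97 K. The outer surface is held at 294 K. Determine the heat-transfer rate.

Resistance network (inner→outer):
  R_cast iron = (1/1.79 − 1/1.82)/(4πk) = 0.009209/(4π·60.0) = 1.221×10^-5 K/W
  R_cellular glass = (1/1.82 − 1/2.00)/(4πk) = 0.04945/(4π·0.0642) = 0.06130 K/W
ΣR = 1.221×10^-5 + 0.06130 = 0.06131 K/W
Q = ΔT/ΣR = (97 K − 294 K)/0.06131 = -3210 W
(Negative Q ⇒ heat flows inward; heat gain = 3210 W.)

Q = 3.21 kW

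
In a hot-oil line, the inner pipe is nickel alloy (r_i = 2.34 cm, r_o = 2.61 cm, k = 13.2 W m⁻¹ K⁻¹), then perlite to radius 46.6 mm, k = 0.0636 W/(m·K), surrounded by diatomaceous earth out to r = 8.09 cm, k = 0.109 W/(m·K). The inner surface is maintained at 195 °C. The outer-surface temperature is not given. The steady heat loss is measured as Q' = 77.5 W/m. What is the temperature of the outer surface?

Sum the resistances:
  R'_nickel alloy = ln(0.0261/0.0234)/(2πk) = 0.1092/(2π·13.2) = 0.001317 m·K/W
  R'_perlite = ln(0.0466/0.0261)/(2πk) = 0.5797/(2π·0.0636) = 1.451 m·K/W
  R'_diatomaceous earth = ln(0.0809/0.0466)/(2πk) = 0.5516/(2π·0.109) = 0.8054 m·K/W
ΣR = 2.257 m·K/W
ΔT = Q'·ΣR = 77.5 × 2.257 = 174.9 K
Heat flows outward, so T_out = T_in − ΔT = 195 − 174.9 = 20.1 °C

T_out = 20.1 °C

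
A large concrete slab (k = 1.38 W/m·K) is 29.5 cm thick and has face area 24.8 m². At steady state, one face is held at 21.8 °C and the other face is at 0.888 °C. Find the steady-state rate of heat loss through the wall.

Q = 2430 W

Q = kA·ΔT/L = 1.38 × 24.8 × |21.8 °C − 0.888 °C| / 0.295 = 2430 W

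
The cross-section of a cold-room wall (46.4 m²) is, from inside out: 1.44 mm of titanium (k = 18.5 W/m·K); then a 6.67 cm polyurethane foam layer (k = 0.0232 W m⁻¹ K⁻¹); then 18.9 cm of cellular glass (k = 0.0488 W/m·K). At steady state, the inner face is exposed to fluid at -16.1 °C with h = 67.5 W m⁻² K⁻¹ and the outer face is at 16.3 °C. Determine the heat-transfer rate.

Q = 222 W

Series thermal resistances, inner to outer:
  R_conv,in = 1/(hA) = 1/(67.5·46.4) = 3.193×10^-4 K/W
  R_titanium = L/(kA) = 0.00144/(18.5·46.4) = 1.678×10^-6 K/W
  R_polyurethane foam = L/(kA) = 0.0667/(0.0232·46.4) = 0.06196 K/W
  R_cellular glass = L/(kA) = 0.189/(0.0488·46.4) = 0.08347 K/W
ΣR = 3.193×10^-4 + 1.678×10^-6 + 0.06196 + 0.08347 = 0.1458 K/W
Q = ΔT/ΣR = (-16.1 °C − 16.3 °C)/0.1458 = -222 W
(Negative Q ⇒ heat flows inward; heat gain = 222 W.)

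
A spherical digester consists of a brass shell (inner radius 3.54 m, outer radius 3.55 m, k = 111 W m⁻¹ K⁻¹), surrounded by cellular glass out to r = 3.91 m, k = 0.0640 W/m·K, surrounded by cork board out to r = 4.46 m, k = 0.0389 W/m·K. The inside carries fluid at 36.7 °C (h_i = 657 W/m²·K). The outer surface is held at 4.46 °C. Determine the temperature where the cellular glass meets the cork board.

Resistance network (inner→outer):
  R_conv,in = 1/(4πr²h) = 1/(4π·3.54²·657) = 9.665×10^-6 K/W
  R_brass = (1/3.54 − 1/3.55)/(4πk) = 7.957×10^-4/(4π·111) = 5.705×10^-7 K/W
  R_cellular glass = (1/3.55 − 1/3.91)/(4πk) = 0.02594/(4π·0.0640) = 0.03225 K/W
  R_cork board = (1/3.91 − 1/4.46)/(4πk) = 0.03154/(4π·0.0389) = 0.06452 K/W
ΣR = 9.665×10^-6 + 5.705×10^-7 + 0.03225 + 0.06452 = 0.09678 K/W
Q = ΔT/ΣR = (36.7 °C − 4.46 °C)/0.09678 = 333.1 W
From the inner boundary to the cellular glass/cork board interface, ΣR_partial = 0.03226 K/W.
T_interface = T_in − Q·ΣR_partial = 36.7 °C − (333.1)(0.03226) = 26.0 °C

T = 26.0 °C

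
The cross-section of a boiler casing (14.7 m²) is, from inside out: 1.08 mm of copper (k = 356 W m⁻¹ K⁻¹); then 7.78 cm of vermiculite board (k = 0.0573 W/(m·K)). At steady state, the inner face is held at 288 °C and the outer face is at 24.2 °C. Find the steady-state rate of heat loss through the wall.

Resistance network (inner→outer):
  R_copper = L/(kA) = 0.00108/(356·14.7) = 2.064×10^-7 K/W
  R_vermiculite board = L/(kA) = 0.0778/(0.0573·14.7) = 0.09237 K/W
ΣR = 2.064×10^-7 + 0.09237 = 0.09237 K/W
Q = ΔT/ΣR = (288 °C − 24.2 °C)/0.09237 = 2860 W

Q = 2.86 kW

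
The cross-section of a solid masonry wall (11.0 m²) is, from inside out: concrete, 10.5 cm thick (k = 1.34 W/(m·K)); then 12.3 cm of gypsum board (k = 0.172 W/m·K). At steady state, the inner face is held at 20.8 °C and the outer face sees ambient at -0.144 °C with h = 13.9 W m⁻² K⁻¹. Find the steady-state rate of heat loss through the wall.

Resistance network (inner→outer):
  R_concrete = L/(kA) = 0.105/(1.34·11.0) = 0.007123 K/W
  R_gypsum board = L/(kA) = 0.123/(0.172·11.0) = 0.06501 K/W
  R_conv,out = 1/(hA) = 1/(13.9·11.0) = 0.006540 K/W
ΣR = 0.007123 + 0.06501 + 0.006540 = 0.07867 K/W
Q = ΔT/ΣR = (20.8 °C − -0.144 °C)/0.07867 = 266 W

Q = 266 W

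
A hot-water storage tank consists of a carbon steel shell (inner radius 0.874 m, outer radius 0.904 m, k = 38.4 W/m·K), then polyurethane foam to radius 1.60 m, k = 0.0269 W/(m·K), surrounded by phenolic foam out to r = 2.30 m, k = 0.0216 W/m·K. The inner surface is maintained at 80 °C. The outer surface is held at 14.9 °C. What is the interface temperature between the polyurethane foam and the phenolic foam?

T = 36.4 °C

Series thermal resistances, inner to outer:
  R_carbon steel = (1/0.874 − 1/0.904)/(4πk) = 0.03797/(4π·38.4) = 7.869×10^-5 K/W
  R_polyurethane foam = (1/0.904 − 1/1.60)/(4πk) = 0.4812/(4π·0.0269) = 1.424 K/W
  R_phenolic foam = (1/1.60 − 1/2.30)/(4πk) = 0.1902/(4π·0.0216) = 0.7008 K/W
ΣR = 7.869×10^-5 + 1.424 + 0.7008 = 2.125 K/W
Q = ΔT/ΣR = (80 °C − 14.9 °C)/2.125 = 30.64 W
From the inner boundary to the polyurethane foam/phenolic foam interface, ΣR_partial = 1.424 K/W.
T_interface = T_in − Q·ΣR_partial = 80 °C − (30.64)(1.424) = 36.4 °C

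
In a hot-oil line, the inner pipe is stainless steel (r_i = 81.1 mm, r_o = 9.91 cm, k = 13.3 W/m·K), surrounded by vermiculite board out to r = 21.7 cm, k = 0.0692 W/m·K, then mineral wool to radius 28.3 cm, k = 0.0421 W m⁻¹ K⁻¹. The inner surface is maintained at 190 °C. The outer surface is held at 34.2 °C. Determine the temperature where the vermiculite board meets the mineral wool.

T = 89.9 °C

Series thermal resistances, inner to outer:
  R'_stainless steel = ln(0.0991/0.0811)/(2πk) = 0.2004/(2π·13.3) = 0.002399 m·K/W
  R'_vermiculite board = ln(0.217/0.0991)/(2πk) = 0.7838/(2π·0.0692) = 1.803 m·K/W
  R'_mineral wool = ln(0.283/0.217)/(2πk) = 0.2655/(2π·0.0421) = 1.004 m·K/W
ΣR = 0.002399 + 1.803 + 1.004 = 2.809 m·K/W
Q' = ΔT/ΣR = (190 °C − 34.2 °C)/2.809 = 55.46 W/m
From the inner boundary to the vermiculite board/mineral wool interface, ΣR_partial = 1.805 m·K/W.
T_interface = T_in − Q'·ΣR_partial = 190 °C − (55.46)(1.805) = 89.9 °C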